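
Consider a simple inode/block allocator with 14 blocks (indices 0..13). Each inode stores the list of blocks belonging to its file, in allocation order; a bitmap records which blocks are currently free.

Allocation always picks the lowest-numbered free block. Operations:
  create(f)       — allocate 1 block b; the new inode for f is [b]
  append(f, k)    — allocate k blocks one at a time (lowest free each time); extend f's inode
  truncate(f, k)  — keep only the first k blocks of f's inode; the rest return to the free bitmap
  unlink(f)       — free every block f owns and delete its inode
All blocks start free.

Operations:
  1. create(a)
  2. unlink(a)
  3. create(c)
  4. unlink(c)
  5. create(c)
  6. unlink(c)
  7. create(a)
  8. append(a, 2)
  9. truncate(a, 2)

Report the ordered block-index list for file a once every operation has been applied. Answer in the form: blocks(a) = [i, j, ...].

[1] create(a) — a=0 (map F.............)
[2] unlink(a) —  (map ..............)
[3] create(c) — c=0 (map F.............)
[4] unlink(c) —  (map ..............)
[5] create(c) — c=0 (map F.............)
[6] unlink(c) —  (map ..............)
[7] create(a) — a=0 (map F.............)
[8] append(a, 2) — a=0,1,2 (map FFF...........)
[9] truncate(a, 2) — a=0,1 (map FF............)

blocks(a) = [0, 1]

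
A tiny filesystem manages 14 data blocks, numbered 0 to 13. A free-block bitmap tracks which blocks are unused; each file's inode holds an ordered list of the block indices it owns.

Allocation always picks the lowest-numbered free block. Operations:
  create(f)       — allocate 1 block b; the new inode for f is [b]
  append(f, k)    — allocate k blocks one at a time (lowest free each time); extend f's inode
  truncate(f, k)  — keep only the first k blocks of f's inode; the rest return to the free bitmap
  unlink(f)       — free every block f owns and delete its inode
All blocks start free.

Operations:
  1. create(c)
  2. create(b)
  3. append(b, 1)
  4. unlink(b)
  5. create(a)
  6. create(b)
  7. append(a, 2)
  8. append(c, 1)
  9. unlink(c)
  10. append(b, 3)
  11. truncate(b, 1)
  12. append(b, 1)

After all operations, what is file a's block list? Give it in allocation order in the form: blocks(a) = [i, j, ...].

blocks(a) = [1, 3, 4]

[1] create(c) — c=0 (map F.............)
[2] create(b) — b=1 c=0 (map FF............)
[3] append(b, 1) — b=1,2 c=0 (map FFF...........)
[4] unlink(b) — c=0 (map F.............)
[5] create(a) — a=1 c=0 (map FF............)
[6] create(b) — a=1 b=2 c=0 (map FFF...........)
[7] append(a, 2) — a=1,3,4 b=2 c=0 (map FFFFF.........)
[8] append(c, 1) — a=1,3,4 b=2 c=0,5 (map FFFFFF........)
[9] unlink(c) — a=1,3,4 b=2 (map .FFFF.........)
[10] append(b, 3) — a=1,3,4 b=2,0,5,6 (map FFFFFFF.......)
[11] truncate(b, 1) — a=1,3,4 b=2 (map .FFFF.........)
[12] append(b, 1) — a=1,3,4 b=2,0 (map FFFFF.........)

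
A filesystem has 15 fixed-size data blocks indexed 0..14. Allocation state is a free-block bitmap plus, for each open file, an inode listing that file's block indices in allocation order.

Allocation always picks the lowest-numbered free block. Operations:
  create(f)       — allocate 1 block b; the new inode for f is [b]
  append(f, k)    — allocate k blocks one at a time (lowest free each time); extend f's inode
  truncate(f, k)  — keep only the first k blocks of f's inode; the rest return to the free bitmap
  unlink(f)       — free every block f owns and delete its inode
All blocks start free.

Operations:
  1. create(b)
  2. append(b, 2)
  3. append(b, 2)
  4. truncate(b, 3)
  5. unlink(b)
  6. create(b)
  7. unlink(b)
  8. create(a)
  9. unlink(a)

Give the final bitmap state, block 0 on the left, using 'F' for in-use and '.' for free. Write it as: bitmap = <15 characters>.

bitmap = ...............

after create(b) → b:[0]  free=[F..............]
after append(b, 2) → b:[0, 1, 2]  free=[FFF............]
after append(b, 2) → b:[0, 1, 2, 3, 4]  free=[FFFFF..........]
after truncate(b, 3) → b:[0, 1, 2]  free=[FFF............]
after unlink(b) →   free=[...............]
after create(b) → b:[0]  free=[F..............]
after unlink(b) →   free=[...............]
after create(a) → a:[0]  free=[F..............]
after unlink(a) →   free=[...............]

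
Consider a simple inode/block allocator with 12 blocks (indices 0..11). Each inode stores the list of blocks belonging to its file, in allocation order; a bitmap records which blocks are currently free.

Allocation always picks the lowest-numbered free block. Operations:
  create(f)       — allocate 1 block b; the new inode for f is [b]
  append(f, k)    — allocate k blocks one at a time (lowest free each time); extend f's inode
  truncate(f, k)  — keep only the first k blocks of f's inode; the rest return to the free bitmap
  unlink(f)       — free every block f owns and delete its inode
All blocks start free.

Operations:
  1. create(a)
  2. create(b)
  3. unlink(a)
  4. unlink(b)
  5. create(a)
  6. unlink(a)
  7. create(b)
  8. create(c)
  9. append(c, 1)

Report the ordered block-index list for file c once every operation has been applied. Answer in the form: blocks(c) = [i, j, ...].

after create(a) → a:[0]  free=[F...........]
after create(b) → a:[0], b:[1]  free=[FF..........]
after unlink(a) → b:[1]  free=[.F..........]
after unlink(b) →   free=[............]
after create(a) → a:[0]  free=[F...........]
after unlink(a) →   free=[............]
after create(b) → b:[0]  free=[F...........]
after create(c) → b:[0], c:[1]  free=[FF..........]
after append(c, 1) → b:[0], c:[1, 2]  free=[FFF.........]

blocks(c) = [1, 2]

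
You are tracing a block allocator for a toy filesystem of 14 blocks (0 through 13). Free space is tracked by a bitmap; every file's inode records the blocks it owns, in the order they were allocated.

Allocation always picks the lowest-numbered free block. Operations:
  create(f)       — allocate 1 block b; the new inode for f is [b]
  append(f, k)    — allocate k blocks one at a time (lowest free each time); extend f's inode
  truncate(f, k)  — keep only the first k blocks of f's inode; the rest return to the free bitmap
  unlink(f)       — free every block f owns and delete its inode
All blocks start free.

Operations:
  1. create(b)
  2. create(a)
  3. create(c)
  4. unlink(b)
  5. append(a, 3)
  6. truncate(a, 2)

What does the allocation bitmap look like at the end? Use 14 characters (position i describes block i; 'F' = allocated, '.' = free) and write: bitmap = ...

  1. create(b)  ⇒  F.............  {b→[0]}
  2. create(a)  ⇒  FF............  {a→[1]; b→[0]}
  3. create(c)  ⇒  FFF...........  {a→[1]; b→[0]; c→[2]}
  4. unlink(b)  ⇒  .FF...........  {a→[1]; c→[2]}
  5. append(a, 3)  ⇒  FFFFF.........  {a→[1, 0, 3, 4]; c→[2]}
  6. truncate(a, 2)  ⇒  FFF...........  {a→[1, 0]; c→[2]}

bitmap = FFF...........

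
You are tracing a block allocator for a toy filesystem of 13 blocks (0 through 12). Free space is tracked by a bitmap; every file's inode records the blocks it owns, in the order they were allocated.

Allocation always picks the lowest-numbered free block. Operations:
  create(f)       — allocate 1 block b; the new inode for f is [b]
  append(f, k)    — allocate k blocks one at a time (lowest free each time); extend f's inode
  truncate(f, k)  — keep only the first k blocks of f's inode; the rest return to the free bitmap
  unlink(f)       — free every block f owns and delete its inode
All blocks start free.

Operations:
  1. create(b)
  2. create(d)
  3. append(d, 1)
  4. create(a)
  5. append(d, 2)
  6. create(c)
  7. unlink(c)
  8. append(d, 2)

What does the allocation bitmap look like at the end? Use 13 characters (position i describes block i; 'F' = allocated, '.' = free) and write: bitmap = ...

after create(b) → b:[0]  free=[F............]
after create(d) → b:[0], d:[1]  free=[FF...........]
after append(d, 1) → b:[0], d:[1, 2]  free=[FFF..........]
after create(a) → a:[3], b:[0], d:[1, 2]  free=[FFFF.........]
after append(d, 2) → a:[3], b:[0], d:[1, 2, 4, 5]  free=[FFFFFF.......]
after create(c) → a:[3], b:[0], c:[6], d:[1, 2, 4, 5]  free=[FFFFFFF......]
after unlink(c) → a:[3], b:[0], d:[1, 2, 4, 5]  free=[FFFFFF.......]
after append(d, 2) → a:[3], b:[0], d:[1, 2, 4, 5, 6, 7]  free=[FFFFFFFF.....]

bitmap = FFFFFFFF.....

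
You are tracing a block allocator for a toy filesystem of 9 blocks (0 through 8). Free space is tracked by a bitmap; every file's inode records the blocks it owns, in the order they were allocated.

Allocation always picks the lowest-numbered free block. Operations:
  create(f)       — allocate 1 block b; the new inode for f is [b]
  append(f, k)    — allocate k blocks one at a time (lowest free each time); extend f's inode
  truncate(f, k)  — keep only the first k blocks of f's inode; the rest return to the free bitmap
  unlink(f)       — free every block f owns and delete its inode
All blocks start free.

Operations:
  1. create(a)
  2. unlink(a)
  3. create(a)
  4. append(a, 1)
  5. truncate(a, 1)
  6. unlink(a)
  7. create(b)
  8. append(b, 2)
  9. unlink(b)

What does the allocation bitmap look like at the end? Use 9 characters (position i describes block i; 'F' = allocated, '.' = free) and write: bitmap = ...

after create(a) → a:[0]  free=[F........]
after unlink(a) →   free=[.........]
after create(a) → a:[0]  free=[F........]
after append(a, 1) → a:[0, 1]  free=[FF.......]
after truncate(a, 1) → a:[0]  free=[F........]
after unlink(a) →   free=[.........]
after create(b) → b:[0]  free=[F........]
after append(b, 2) → b:[0, 1, 2]  free=[FFF......]
after unlink(b) →   free=[.........]

bitmap = .........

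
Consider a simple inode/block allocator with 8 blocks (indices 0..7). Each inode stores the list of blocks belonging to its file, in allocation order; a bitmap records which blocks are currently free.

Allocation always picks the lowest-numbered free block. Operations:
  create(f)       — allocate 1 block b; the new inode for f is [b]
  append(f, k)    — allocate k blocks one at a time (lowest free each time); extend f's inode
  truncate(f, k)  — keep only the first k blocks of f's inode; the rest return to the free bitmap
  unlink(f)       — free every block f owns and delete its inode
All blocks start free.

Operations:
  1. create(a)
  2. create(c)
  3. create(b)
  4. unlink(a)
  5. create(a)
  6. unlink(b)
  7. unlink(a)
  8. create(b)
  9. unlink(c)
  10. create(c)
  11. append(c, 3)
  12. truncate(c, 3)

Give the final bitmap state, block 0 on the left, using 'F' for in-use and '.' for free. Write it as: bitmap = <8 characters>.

bitmap = FFFF....

after create(a) → a:[0]  free=[F.......]
after create(c) → a:[0], c:[1]  free=[FF......]
after create(b) → a:[0], b:[2], c:[1]  free=[FFF.....]
after unlink(a) → b:[2], c:[1]  free=[.FF.....]
after create(a) → a:[0], b:[2], c:[1]  free=[FFF.....]
after unlink(b) → a:[0], c:[1]  free=[FF......]
after unlink(a) → c:[1]  free=[.F......]
after create(b) → b:[0], c:[1]  free=[FF......]
after unlink(c) → b:[0]  free=[F.......]
after create(c) → b:[0], c:[1]  free=[FF......]
after append(c, 3) → b:[0], c:[1, 2, 3, 4]  free=[FFFFF...]
after truncate(c, 3) → b:[0], c:[1, 2, 3]  free=[FFFF....]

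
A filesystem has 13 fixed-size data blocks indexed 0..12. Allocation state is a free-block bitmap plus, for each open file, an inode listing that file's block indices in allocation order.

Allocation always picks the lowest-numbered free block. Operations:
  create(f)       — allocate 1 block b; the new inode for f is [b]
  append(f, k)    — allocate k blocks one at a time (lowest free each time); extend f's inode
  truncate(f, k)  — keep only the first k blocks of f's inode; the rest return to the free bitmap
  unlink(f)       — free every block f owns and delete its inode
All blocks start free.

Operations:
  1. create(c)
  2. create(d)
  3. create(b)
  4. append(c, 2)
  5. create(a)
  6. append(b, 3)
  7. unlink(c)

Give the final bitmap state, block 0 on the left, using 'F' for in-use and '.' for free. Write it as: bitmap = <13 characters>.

bitmap = .FF..FFFF....

after create(c) → c:[0]  free=[F............]
after create(d) → c:[0], d:[1]  free=[FF...........]
after create(b) → b:[2], c:[0], d:[1]  free=[FFF..........]
after append(c, 2) → b:[2], c:[0, 3, 4], d:[1]  free=[FFFFF........]
after create(a) → a:[5], b:[2], c:[0, 3, 4], d:[1]  free=[FFFFFF.......]
after append(b, 3) → a:[5], b:[2, 6, 7, 8], c:[0, 3, 4], d:[1]  free=[FFFFFFFFF....]
after unlink(c) → a:[5], b:[2, 6, 7, 8], d:[1]  free=[.FF..FFFF....]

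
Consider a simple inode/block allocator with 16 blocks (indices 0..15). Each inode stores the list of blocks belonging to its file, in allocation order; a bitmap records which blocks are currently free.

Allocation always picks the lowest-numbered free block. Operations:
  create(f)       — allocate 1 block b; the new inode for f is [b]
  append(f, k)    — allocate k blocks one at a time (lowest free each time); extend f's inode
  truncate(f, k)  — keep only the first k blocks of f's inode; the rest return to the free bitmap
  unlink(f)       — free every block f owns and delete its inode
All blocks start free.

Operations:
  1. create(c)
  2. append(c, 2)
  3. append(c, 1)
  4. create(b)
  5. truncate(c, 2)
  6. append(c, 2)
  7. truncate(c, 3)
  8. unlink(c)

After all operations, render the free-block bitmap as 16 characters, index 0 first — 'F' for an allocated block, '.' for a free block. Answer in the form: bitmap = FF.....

create(c): bitmap=F............... | c=[0]
append(c, 2): bitmap=FFF............. | c=[0, 1, 2]
append(c, 1): bitmap=FFFF............ | c=[0, 1, 2, 3]
create(b): bitmap=FFFFF........... | b=[4] c=[0, 1, 2, 3]
truncate(c, 2): bitmap=FF..F........... | b=[4] c=[0, 1]
append(c, 2): bitmap=FFFFF........... | b=[4] c=[0, 1, 2, 3]
truncate(c, 3): bitmap=FFF.F........... | b=[4] c=[0, 1, 2]
unlink(c): bitmap=....F........... | b=[4]

bitmap = ....F...........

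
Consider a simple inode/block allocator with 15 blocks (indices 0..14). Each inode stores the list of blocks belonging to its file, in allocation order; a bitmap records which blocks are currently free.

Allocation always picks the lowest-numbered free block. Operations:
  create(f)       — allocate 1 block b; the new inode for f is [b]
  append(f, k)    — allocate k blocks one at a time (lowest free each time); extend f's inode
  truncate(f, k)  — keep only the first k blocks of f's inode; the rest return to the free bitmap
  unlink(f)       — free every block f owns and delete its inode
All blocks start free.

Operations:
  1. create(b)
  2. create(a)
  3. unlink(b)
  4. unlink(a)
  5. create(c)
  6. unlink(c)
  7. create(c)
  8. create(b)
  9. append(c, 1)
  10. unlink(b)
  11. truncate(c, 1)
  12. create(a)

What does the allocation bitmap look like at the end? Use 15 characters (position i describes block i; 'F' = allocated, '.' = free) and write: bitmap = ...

  1. create(b)  ⇒  F..............  {b→[0]}
  2. create(a)  ⇒  FF.............  {a→[1]; b→[0]}
  3. unlink(b)  ⇒  .F.............  {a→[1]}
  4. unlink(a)  ⇒  ...............  {}
  5. create(c)  ⇒  F..............  {c→[0]}
  6. unlink(c)  ⇒  ...............  {}
  7. create(c)  ⇒  F..............  {c→[0]}
  8. create(b)  ⇒  FF.............  {b→[1]; c→[0]}
  9. append(c, 1)  ⇒  FFF............  {b→[1]; c→[0, 2]}
  10. unlink(b)  ⇒  F.F............  {c→[0, 2]}
  11. truncate(c, 1)  ⇒  F..............  {c→[0]}
  12. create(a)  ⇒  FF.............  {a→[1]; c→[0]}

bitmap = FF.............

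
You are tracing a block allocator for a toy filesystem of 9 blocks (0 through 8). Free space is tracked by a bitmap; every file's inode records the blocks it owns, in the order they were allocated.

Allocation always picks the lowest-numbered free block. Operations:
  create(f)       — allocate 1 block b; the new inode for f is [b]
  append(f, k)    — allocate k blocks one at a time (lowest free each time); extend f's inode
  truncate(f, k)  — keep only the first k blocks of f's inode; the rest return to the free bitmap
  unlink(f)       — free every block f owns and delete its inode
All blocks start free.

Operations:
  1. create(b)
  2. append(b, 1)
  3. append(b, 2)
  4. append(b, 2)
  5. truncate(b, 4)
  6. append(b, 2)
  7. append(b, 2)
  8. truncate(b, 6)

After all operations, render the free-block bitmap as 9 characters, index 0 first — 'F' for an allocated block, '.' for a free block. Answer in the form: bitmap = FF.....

bitmap = FFFFFF...

[1] create(b) — b=0 (map F........)
[2] append(b, 1) — b=0,1 (map FF.......)
[3] append(b, 2) — b=0,1,2,3 (map FFFF.....)
[4] append(b, 2) — b=0,1,2,3,4,5 (map FFFFFF...)
[5] truncate(b, 4) — b=0,1,2,3 (map FFFF.....)
[6] append(b, 2) — b=0,1,2,3,4,5 (map FFFFFF...)
[7] append(b, 2) — b=0,1,2,3,4,5,6,7 (map FFFFFFFF.)
[8] truncate(b, 6) — b=0,1,2,3,4,5 (map FFFFFF...)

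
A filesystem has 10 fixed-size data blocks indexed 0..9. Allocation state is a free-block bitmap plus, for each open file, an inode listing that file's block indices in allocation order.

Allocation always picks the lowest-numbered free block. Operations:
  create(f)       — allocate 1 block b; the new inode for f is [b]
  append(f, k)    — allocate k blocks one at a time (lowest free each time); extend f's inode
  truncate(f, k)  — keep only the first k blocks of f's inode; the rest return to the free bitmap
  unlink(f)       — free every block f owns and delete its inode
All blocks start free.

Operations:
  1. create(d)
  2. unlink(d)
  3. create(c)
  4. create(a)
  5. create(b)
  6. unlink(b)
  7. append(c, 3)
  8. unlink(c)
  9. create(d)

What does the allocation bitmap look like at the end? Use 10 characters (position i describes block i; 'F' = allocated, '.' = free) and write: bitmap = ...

  1. create(d)  ⇒  F.........  {d→[0]}
  2. unlink(d)  ⇒  ..........  {}
  3. create(c)  ⇒  F.........  {c→[0]}
  4. create(a)  ⇒  FF........  {a→[1]; c→[0]}
  5. create(b)  ⇒  FFF.......  {a→[1]; b→[2]; c→[0]}
  6. unlink(b)  ⇒  FF........  {a→[1]; c→[0]}
  7. append(c, 3)  ⇒  FFFFF.....  {a→[1]; c→[0, 2, 3, 4]}
  8. unlink(c)  ⇒  .F........  {a→[1]}
  9. create(d)  ⇒  FF........  {a→[1]; d→[0]}

bitmap = FF........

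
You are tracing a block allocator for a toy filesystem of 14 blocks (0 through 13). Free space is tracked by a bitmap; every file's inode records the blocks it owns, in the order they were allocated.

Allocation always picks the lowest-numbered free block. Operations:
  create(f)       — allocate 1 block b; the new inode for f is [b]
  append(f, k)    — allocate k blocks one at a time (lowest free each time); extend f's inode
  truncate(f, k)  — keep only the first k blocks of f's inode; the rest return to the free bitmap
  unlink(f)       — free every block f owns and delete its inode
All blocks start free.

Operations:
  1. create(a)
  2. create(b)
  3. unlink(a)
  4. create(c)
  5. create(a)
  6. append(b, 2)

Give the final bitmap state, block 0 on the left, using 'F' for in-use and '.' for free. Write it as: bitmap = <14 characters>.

after create(a) → a:[0]  free=[F.............]
after create(b) → a:[0], b:[1]  free=[FF............]
after unlink(a) → b:[1]  free=[.F............]
after create(c) → b:[1], c:[0]  free=[FF............]
after create(a) → a:[2], b:[1], c:[0]  free=[FFF...........]
after append(b, 2) → a:[2], b:[1, 3, 4], c:[0]  free=[FFFFF.........]

bitmap = FFFFF.........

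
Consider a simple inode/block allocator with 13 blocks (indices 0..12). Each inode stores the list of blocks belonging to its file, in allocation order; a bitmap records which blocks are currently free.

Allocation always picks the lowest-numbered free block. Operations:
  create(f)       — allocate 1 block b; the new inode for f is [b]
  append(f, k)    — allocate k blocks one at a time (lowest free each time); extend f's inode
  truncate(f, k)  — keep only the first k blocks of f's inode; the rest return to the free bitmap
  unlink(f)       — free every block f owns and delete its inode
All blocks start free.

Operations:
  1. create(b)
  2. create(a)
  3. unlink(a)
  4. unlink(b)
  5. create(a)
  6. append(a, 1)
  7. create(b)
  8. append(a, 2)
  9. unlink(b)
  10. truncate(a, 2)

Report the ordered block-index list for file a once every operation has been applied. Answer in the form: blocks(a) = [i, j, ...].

blocks(a) = [0, 1]

after create(b) → b:[0]  free=[F............]
after create(a) → a:[1], b:[0]  free=[FF...........]
after unlink(a) → b:[0]  free=[F............]
after unlink(b) →   free=[.............]
after create(a) → a:[0]  free=[F............]
after append(a, 1) → a:[0, 1]  free=[FF...........]
after create(b) → a:[0, 1], b:[2]  free=[FFF..........]
after append(a, 2) → a:[0, 1, 3, 4], b:[2]  free=[FFFFF........]
after unlink(b) → a:[0, 1, 3, 4]  free=[FF.FF........]
after truncate(a, 2) → a:[0, 1]  free=[FF...........]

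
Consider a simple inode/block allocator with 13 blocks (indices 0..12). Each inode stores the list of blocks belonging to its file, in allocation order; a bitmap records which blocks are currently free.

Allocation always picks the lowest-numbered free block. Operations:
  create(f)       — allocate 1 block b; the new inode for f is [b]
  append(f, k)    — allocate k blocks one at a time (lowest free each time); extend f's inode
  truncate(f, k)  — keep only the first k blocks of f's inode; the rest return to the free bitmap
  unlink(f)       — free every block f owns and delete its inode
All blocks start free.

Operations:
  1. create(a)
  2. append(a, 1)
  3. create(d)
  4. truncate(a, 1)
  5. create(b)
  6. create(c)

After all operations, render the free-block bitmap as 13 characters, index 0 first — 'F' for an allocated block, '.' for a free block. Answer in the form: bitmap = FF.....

bitmap = FFFF.........

  1. create(a)  ⇒  F............  {a→[0]}
  2. append(a, 1)  ⇒  FF...........  {a→[0, 1]}
  3. create(d)  ⇒  FFF..........  {a→[0, 1]; d→[2]}
  4. truncate(a, 1)  ⇒  F.F..........  {a→[0]; d→[2]}
  5. create(b)  ⇒  FFF..........  {a→[0]; b→[1]; d→[2]}
  6. create(c)  ⇒  FFFF.........  {a→[0]; b→[1]; c→[3]; d→[2]}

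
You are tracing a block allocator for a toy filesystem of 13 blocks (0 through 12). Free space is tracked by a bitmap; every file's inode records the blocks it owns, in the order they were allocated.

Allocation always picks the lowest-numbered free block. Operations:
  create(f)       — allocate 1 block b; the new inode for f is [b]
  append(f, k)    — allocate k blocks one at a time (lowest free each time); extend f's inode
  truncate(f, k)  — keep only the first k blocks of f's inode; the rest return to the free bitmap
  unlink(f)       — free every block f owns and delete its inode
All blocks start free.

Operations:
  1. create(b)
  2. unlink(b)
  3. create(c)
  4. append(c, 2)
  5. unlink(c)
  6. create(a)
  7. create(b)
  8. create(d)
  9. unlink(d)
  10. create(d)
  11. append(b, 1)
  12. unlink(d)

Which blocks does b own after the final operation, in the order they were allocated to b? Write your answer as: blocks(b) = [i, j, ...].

blocks(b) = [1, 3]

create(b): bitmap=F............ | b=[0]
unlink(b): bitmap=............. | 
create(c): bitmap=F............ | c=[0]
append(c, 2): bitmap=FFF.......... | c=[0, 1, 2]
unlink(c): bitmap=............. | 
create(a): bitmap=F............ | a=[0]
create(b): bitmap=FF........... | a=[0] b=[1]
create(d): bitmap=FFF.......... | a=[0] b=[1] d=[2]
unlink(d): bitmap=FF........... | a=[0] b=[1]
create(d): bitmap=FFF.......... | a=[0] b=[1] d=[2]
append(b, 1): bitmap=FFFF......... | a=[0] b=[1, 3] d=[2]
unlink(d): bitmap=FF.F......... | a=[0] b=[1, 3]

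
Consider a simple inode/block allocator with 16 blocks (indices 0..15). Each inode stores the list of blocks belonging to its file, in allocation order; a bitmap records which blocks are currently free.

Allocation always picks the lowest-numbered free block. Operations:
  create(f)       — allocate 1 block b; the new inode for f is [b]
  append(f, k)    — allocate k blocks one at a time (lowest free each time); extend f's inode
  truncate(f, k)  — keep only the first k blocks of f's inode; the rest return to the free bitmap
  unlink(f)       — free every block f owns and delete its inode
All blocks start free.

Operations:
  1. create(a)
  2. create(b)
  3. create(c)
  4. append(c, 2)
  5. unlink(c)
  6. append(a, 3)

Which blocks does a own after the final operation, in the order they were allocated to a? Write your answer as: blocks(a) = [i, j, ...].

create(a): bitmap=F............... | a=[0]
create(b): bitmap=FF.............. | a=[0] b=[1]
create(c): bitmap=FFF............. | a=[0] b=[1] c=[2]
append(c, 2): bitmap=FFFFF........... | a=[0] b=[1] c=[2, 3, 4]
unlink(c): bitmap=FF.............. | a=[0] b=[1]
append(a, 3): bitmap=FFFFF........... | a=[0, 2, 3, 4] b=[1]

blocks(a) = [0, 2, 3, 4]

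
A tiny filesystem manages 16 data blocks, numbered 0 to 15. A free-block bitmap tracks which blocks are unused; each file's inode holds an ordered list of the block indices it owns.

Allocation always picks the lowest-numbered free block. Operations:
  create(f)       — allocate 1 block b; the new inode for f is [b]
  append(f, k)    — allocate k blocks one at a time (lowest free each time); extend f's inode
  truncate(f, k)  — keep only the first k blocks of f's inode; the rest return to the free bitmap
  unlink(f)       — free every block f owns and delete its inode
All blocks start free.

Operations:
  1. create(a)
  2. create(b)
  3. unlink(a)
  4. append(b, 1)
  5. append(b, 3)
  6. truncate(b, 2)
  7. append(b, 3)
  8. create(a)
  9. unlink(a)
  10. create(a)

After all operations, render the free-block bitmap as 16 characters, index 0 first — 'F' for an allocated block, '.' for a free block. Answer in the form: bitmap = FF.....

[1] create(a) — a=0 (map F...............)
[2] create(b) — a=0 b=1 (map FF..............)
[3] unlink(a) — b=1 (map .F..............)
[4] append(b, 1) — b=1,0 (map FF..............)
[5] append(b, 3) — b=1,0,2,3,4 (map FFFFF...........)
[6] truncate(b, 2) — b=1,0 (map FF..............)
[7] append(b, 3) — b=1,0,2,3,4 (map FFFFF...........)
[8] create(a) — a=5 b=1,0,2,3,4 (map FFFFFF..........)
[9] unlink(a) — b=1,0,2,3,4 (map FFFFF...........)
[10] create(a) — a=5 b=1,0,2,3,4 (map FFFFFF..........)

bitmap = FFFFFF..........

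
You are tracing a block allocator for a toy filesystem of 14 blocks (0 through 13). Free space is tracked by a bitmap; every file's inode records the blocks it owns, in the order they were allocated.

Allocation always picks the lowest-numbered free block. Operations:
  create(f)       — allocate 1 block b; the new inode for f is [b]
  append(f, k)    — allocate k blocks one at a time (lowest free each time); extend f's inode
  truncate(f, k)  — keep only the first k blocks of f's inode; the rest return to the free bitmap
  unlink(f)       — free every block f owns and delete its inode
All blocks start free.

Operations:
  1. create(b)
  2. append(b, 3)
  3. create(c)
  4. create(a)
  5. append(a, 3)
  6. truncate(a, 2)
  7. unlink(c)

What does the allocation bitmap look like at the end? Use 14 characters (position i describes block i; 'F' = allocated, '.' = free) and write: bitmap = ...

[1] create(b) — b=0 (map F.............)
[2] append(b, 3) — b=0,1,2,3 (map FFFF..........)
[3] create(c) — b=0,1,2,3 c=4 (map FFFFF.........)
[4] create(a) — a=5 b=0,1,2,3 c=4 (map FFFFFF........)
[5] append(a, 3) — a=5,6,7,8 b=0,1,2,3 c=4 (map FFFFFFFFF.....)
[6] truncate(a, 2) — a=5,6 b=0,1,2,3 c=4 (map FFFFFFF.......)
[7] unlink(c) — a=5,6 b=0,1,2,3 (map FFFF.FF.......)

bitmap = FFFF.FF.......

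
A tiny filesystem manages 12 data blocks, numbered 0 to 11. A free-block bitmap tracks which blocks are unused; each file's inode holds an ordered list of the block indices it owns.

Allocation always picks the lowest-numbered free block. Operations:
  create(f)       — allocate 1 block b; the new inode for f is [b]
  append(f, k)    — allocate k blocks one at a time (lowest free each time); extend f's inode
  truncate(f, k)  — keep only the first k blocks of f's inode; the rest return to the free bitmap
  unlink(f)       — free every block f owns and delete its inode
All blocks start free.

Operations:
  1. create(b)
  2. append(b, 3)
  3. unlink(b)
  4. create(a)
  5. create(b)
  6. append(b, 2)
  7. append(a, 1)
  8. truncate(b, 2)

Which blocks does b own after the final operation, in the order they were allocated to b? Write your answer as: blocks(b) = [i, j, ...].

blocks(b) = [1, 2]

[1] create(b) — b=0 (map F...........)
[2] append(b, 3) — b=0,1,2,3 (map FFFF........)
[3] unlink(b) —  (map ............)
[4] create(a) — a=0 (map F...........)
[5] create(b) — a=0 b=1 (map FF..........)
[6] append(b, 2) — a=0 b=1,2,3 (map FFFF........)
[7] append(a, 1) — a=0,4 b=1,2,3 (map FFFFF.......)
[8] truncate(b, 2) — a=0,4 b=1,2 (map FFF.F.......)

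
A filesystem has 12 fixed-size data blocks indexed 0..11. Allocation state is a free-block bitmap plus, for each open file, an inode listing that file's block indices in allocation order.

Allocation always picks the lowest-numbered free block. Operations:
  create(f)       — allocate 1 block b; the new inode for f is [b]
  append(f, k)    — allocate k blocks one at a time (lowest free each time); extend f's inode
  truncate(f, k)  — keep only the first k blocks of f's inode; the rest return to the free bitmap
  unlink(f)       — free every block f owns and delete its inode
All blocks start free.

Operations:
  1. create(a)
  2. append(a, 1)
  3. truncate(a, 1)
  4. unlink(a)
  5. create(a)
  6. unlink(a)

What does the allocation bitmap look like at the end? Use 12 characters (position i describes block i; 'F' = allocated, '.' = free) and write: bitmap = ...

bitmap = ............

after create(a) → a:[0]  free=[F...........]
after append(a, 1) → a:[0, 1]  free=[FF..........]
after truncate(a, 1) → a:[0]  free=[F...........]
after unlink(a) →   free=[............]
after create(a) → a:[0]  free=[F...........]
after unlink(a) →   free=[............]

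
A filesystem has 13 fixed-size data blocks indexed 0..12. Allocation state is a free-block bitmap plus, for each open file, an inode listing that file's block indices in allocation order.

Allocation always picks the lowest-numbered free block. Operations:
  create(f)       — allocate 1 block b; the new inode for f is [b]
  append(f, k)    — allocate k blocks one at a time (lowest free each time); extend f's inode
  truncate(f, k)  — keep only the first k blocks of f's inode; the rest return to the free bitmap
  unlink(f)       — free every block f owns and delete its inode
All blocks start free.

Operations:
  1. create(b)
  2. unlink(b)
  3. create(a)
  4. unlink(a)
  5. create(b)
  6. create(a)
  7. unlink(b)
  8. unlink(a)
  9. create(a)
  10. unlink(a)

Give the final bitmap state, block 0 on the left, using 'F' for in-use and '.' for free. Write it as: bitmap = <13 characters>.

[1] create(b) — b=0 (map F............)
[2] unlink(b) —  (map .............)
[3] create(a) — a=0 (map F............)
[4] unlink(a) —  (map .............)
[5] create(b) — b=0 (map F............)
[6] create(a) — a=1 b=0 (map FF...........)
[7] unlink(b) — a=1 (map .F...........)
[8] unlink(a) —  (map .............)
[9] create(a) — a=0 (map F............)
[10] unlink(a) —  (map .............)

bitmap = .............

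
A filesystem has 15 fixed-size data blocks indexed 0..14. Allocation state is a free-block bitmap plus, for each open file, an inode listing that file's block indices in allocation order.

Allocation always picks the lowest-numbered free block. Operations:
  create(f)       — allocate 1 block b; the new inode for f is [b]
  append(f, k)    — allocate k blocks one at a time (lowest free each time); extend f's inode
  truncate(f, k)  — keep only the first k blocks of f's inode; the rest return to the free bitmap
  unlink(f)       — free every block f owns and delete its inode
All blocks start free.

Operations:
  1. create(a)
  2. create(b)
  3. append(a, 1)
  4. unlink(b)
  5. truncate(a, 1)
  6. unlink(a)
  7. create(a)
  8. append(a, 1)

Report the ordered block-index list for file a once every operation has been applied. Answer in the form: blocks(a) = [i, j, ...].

blocks(a) = [0, 1]

create(a): bitmap=F.............. | a=[0]
create(b): bitmap=FF............. | a=[0] b=[1]
append(a, 1): bitmap=FFF............ | a=[0, 2] b=[1]
unlink(b): bitmap=F.F............ | a=[0, 2]
truncate(a, 1): bitmap=F.............. | a=[0]
unlink(a): bitmap=............... | 
create(a): bitmap=F.............. | a=[0]
append(a, 1): bitmap=FF............. | a=[0, 1]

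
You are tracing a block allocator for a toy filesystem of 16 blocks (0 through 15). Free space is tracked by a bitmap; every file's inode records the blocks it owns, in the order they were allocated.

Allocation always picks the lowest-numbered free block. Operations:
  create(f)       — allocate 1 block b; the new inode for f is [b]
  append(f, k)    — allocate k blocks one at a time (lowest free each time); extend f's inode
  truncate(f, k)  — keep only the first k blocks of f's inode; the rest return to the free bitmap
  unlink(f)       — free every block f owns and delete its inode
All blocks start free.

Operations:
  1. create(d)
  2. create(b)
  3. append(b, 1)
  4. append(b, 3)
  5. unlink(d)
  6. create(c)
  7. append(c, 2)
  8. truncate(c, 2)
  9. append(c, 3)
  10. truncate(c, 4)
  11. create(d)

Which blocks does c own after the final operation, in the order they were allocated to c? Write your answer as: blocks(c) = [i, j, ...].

[1] create(d) — d=0 (map F...............)
[2] create(b) — b=1 d=0 (map FF..............)
[3] append(b, 1) — b=1,2 d=0 (map FFF.............)
[4] append(b, 3) — b=1,2,3,4,5 d=0 (map FFFFFF..........)
[5] unlink(d) — b=1,2,3,4,5 (map .FFFFF..........)
[6] create(c) — b=1,2,3,4,5 c=0 (map FFFFFF..........)
[7] append(c, 2) — b=1,2,3,4,5 c=0,6,7 (map FFFFFFFF........)
[8] truncate(c, 2) — b=1,2,3,4,5 c=0,6 (map FFFFFFF.........)
[9] append(c, 3) — b=1,2,3,4,5 c=0,6,7,8,9 (map FFFFFFFFFF......)
[10] truncate(c, 4) — b=1,2,3,4,5 c=0,6,7,8 (map FFFFFFFFF.......)
[11] create(d) — b=1,2,3,4,5 c=0,6,7,8 d=9 (map FFFFFFFFFF......)

blocks(c) = [0, 6, 7, 8]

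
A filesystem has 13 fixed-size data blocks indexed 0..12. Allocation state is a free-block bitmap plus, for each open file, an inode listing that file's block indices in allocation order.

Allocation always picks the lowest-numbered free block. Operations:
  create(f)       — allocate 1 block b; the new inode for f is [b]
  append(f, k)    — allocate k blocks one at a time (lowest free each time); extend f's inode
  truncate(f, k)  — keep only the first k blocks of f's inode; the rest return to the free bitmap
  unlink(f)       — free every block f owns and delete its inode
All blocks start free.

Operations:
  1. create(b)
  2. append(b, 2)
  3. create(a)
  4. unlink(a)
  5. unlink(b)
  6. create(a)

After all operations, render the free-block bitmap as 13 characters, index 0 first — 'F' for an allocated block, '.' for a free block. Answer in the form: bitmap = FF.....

  1. create(b)  ⇒  F............  {b→[0]}
  2. append(b, 2)  ⇒  FFF..........  {b→[0, 1, 2]}
  3. create(a)  ⇒  FFFF.........  {a→[3]; b→[0, 1, 2]}
  4. unlink(a)  ⇒  FFF..........  {b→[0, 1, 2]}
  5. unlink(b)  ⇒  .............  {}
  6. create(a)  ⇒  F............  {a→[0]}

bitmap = F............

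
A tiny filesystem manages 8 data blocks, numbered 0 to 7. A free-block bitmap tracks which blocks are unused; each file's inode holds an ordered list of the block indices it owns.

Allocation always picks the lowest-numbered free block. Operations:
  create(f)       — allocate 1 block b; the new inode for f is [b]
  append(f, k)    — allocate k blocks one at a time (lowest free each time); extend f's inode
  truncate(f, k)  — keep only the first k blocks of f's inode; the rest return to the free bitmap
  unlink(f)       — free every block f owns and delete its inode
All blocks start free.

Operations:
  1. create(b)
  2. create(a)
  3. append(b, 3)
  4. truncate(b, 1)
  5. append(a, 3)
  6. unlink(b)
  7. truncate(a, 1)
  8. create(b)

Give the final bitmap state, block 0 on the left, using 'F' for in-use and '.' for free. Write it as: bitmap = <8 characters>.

bitmap = FF......

  1. create(b)  ⇒  F.......  {b→[0]}
  2. create(a)  ⇒  FF......  {a→[1]; b→[0]}
  3. append(b, 3)  ⇒  FFFFF...  {a→[1]; b→[0, 2, 3, 4]}
  4. truncate(b, 1)  ⇒  FF......  {a→[1]; b→[0]}
  5. append(a, 3)  ⇒  FFFFF...  {a→[1, 2, 3, 4]; b→[0]}
  6. unlink(b)  ⇒  .FFFF...  {a→[1, 2, 3, 4]}
  7. truncate(a, 1)  ⇒  .F......  {a→[1]}
  8. create(b)  ⇒  FF......  {a→[1]; b→[0]}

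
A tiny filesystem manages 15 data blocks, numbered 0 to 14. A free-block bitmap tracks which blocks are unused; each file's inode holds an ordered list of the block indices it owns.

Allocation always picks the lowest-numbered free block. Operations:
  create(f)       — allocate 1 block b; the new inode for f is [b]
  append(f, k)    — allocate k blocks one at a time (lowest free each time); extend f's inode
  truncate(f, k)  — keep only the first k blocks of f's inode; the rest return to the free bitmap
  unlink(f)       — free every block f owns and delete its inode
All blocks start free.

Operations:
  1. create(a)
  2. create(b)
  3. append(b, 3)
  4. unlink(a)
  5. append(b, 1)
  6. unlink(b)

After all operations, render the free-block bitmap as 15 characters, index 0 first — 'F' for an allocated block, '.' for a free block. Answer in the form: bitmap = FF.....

[1] create(a) — a=0 (map F..............)
[2] create(b) — a=0 b=1 (map FF.............)
[3] append(b, 3) — a=0 b=1,2,3,4 (map FFFFF..........)
[4] unlink(a) — b=1,2,3,4 (map .FFFF..........)
[5] append(b, 1) — b=1,2,3,4,0 (map FFFFF..........)
[6] unlink(b) —  (map ...............)

bitmap = ...............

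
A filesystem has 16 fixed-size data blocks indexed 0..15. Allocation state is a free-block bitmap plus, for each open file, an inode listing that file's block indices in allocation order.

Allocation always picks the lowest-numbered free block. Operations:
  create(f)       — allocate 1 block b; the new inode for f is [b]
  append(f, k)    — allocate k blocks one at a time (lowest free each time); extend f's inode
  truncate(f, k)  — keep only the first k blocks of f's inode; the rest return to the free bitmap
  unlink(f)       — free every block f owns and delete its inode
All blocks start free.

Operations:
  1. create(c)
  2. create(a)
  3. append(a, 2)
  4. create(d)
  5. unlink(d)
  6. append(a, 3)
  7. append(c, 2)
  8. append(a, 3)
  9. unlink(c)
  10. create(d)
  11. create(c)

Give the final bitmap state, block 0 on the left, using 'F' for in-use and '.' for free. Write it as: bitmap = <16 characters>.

[1] create(c) — c=0 (map F...............)
[2] create(a) — a=1 c=0 (map FF..............)
[3] append(a, 2) — a=1,2,3 c=0 (map FFFF............)
[4] create(d) — a=1,2,3 c=0 d=4 (map FFFFF...........)
[5] unlink(d) — a=1,2,3 c=0 (map FFFF............)
[6] append(a, 3) — a=1,2,3,4,5,6 c=0 (map FFFFFFF.........)
[7] append(c, 2) — a=1,2,3,4,5,6 c=0,7,8 (map FFFFFFFFF.......)
[8] append(a, 3) — a=1,2,3,4,5,6,9,10,11 c=0,7,8 (map FFFFFFFFFFFF....)
[9] unlink(c) — a=1,2,3,4,5,6,9,10,11 (map .FFFFFF..FFF....)
[10] create(d) — a=1,2,3,4,5,6,9,10,11 d=0 (map FFFFFFF..FFF....)
[11] create(c) — a=1,2,3,4,5,6,9,10,11 c=7 d=0 (map FFFFFFFF.FFF....)

bitmap = FFFFFFFF.FFF....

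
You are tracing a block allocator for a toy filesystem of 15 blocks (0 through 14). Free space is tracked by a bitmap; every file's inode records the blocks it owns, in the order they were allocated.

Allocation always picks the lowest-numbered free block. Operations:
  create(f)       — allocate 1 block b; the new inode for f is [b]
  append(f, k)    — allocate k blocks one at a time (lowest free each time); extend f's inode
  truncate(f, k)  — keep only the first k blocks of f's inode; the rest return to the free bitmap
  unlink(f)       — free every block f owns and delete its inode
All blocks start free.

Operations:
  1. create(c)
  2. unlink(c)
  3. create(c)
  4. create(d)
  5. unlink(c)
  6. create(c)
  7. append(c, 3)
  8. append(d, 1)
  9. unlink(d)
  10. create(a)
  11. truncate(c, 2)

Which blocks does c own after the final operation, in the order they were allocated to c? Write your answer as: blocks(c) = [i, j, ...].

  1. create(c)  ⇒  F..............  {c→[0]}
  2. unlink(c)  ⇒  ...............  {}
  3. create(c)  ⇒  F..............  {c→[0]}
  4. create(d)  ⇒  FF.............  {c→[0]; d→[1]}
  5. unlink(c)  ⇒  .F.............  {d→[1]}
  6. create(c)  ⇒  FF.............  {c→[0]; d→[1]}
  7. append(c, 3)  ⇒  FFFFF..........  {c→[0, 2, 3, 4]; d→[1]}
  8. append(d, 1)  ⇒  FFFFFF.........  {c→[0, 2, 3, 4]; d→[1, 5]}
  9. unlink(d)  ⇒  F.FFF..........  {c→[0, 2, 3, 4]}
  10. create(a)  ⇒  FFFFF..........  {a→[1]; c→[0, 2, 3, 4]}
  11. truncate(c, 2)  ⇒  FFF............  {a→[1]; c→[0, 2]}

blocks(c) = [0, 2]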